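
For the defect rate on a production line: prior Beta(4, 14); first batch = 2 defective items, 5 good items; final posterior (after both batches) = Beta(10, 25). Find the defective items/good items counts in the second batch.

Because Beta–binomial updating is additive in the counts, the combined data contributed (α_post−α_prior, β_post−β_prior) successes and failures.
Total across both batches: 10−4=6 defective items, 25−14=11 good items.
Subtract the first batch: 6−2=4 defective items and 11−5=6 good items.

4 defective items and 6 good items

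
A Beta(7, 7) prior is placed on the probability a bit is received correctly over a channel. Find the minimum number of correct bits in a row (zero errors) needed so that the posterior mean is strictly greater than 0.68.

After k correct bits and 0 errors the posterior is Beta(7+k, 7), with mean (7+k)/(7+7+k).
Set (7+k)/(14+k) > 0.68 and solve: k > (0.68·14 − 7)/(1 − 0.68) = 7.875.
The smallest integer exceeding 7.875 is 8.

k = 8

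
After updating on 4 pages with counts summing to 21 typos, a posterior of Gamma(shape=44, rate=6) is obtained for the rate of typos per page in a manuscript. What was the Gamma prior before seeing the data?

Gamma(shape=23, rate=2)

Gamma–Poisson conjugacy: posterior shape = α + Σxᵢ, posterior rate = β + n.
So α = 44 − 21 = 23 and β = 6 − 4 = 2.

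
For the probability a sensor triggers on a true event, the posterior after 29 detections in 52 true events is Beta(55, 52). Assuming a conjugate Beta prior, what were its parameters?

Under Beta–binomial conjugacy the posterior parameters are (α+s, β+f).
Subtract the data counts: 55−29=26, 52−23=29.

Beta(26, 29)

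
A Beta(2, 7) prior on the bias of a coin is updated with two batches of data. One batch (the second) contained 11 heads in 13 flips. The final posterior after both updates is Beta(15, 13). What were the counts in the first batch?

Sequential conjugate updates are equivalent to a single update on the pooled data, so total successes = posterior α − prior α and total failures = posterior β − prior β.
Total across both batches: 15−2=13 heads, 13−7=6 tails.
Subtract the second batch: 13−11=2 heads and 6−2=4 tails.

2 heads and 4 tails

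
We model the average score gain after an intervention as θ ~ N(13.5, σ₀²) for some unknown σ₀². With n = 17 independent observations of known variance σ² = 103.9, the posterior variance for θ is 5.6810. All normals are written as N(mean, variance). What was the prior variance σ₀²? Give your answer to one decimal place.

σ₀² = 80.6

Posterior precision equals prior precision plus data precision: 1/σ_n² = 1/σ₀² + n/σ².
So 1/σ₀² = 1/5.6810 − 17/103.9 = 0.176025 − 0.163619 = 0.012406.
Hence σ₀² = 1/0.012406 ≈ 80.6.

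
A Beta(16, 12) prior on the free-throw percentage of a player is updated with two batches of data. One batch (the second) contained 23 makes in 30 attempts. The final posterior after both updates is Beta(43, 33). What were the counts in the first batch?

Because Beta–binomial updating is additive in the counts, the combined data contributed (α_post−α_prior, β_post−β_prior) successes and failures.
Total across both batches: 43−16=27 makes, 33−12=21 misses.
Subtract the second batch: 27−23=4 makes and 21−7=14 misses.

4 makes and 14 misses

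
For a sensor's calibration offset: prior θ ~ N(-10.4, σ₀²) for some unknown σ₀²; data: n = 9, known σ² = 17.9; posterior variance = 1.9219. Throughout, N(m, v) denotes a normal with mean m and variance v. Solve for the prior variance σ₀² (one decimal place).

σ₀² = 57.1

For the Normal–Normal model with known σ², precisions add: τ_n = τ₀ + n/σ².
So 1/σ₀² = 1/1.9219 − 9/17.9 = 0.520318 − 0.502793 = 0.017525.
Hence σ₀² = 1/0.017525 ≈ 57.1.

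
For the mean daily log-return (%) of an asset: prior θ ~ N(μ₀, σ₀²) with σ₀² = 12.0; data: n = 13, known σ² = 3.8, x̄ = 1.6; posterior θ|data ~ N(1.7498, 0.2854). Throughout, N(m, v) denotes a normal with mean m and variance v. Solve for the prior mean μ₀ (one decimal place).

The posterior mean is a precision-weighted average: μ_n = (τ₀μ₀ + τ_data·x̄)/(τ₀+τ_data), with τ₀=1/σ₀² and τ_data=n/σ².
Here τ₀ = 1/12.0 = 0.083333 and τ_data = 13/3.8 = 3.421053, so τ_n = 3.504386.
Rearranging for μ₀: μ₀ = (μ_n·τ_n − τ_data·x̄)/τ₀ = (1.7498·3.504386 − 3.421053·1.6) / 0.083333 = 0.658290/0.083333 ≈ 7.9.

μ₀ = 7.9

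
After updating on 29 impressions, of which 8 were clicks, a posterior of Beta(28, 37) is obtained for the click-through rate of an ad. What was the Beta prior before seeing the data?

Beta(20, 16)

A Beta(α, β) prior with s successes and f failures in binomial data gives a Beta(α+s, β+f) posterior.
So α = 28 − 8 = 20 and β = 37 − 21 = 16.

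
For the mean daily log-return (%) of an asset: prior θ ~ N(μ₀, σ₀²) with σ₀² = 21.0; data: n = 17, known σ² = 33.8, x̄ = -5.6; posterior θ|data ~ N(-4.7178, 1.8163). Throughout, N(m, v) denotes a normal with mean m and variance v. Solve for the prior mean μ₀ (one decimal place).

μ₀ = 4.6

With known observation variance, the Normal–Normal posterior has precision τ_n = τ₀ + n/σ² and mean μ_n = (τ₀μ₀ + (n/σ²)x̄)/τ_n.
Here τ₀ = 1/21.0 = 0.047619 and τ_data = 17/33.8 = 0.502959, so τ_n = 0.550578.
Rearranging for μ₀: μ₀ = (μ_n·τ_n − τ_data·x̄)/τ₀ = (-4.7178·0.550578 − 0.502959·-5.6) / 0.047619 = 0.219054/0.047619 ≈ 4.6.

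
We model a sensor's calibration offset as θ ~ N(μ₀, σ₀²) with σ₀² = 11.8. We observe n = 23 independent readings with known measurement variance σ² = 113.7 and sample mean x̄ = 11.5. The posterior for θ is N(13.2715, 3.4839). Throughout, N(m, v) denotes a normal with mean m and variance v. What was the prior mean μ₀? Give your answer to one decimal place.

μ₀ = 17.5

With known observation variance, the Normal–Normal posterior has precision τ_n = τ₀ + n/σ² and mean μ_n = (τ₀μ₀ + (n/σ²)x̄)/τ_n.
Here τ₀ = 1/11.8 = 0.084746 and τ_data = 23/113.7 = 0.202287, so τ_n = 0.287033.
Rearranging for μ₀: μ₀ = (μ_n·τ_n − τ_data·x̄)/τ₀ = (13.2715·0.287033 − 0.202287·11.5) / 0.084746 = 1.483058/0.084746 ≈ 17.5.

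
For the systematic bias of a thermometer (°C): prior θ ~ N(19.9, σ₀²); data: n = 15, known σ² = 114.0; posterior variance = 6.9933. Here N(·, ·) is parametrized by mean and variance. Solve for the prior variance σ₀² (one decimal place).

For the Normal–Normal model with known σ², precisions add: τ_n = τ₀ + n/σ².
So 1/σ₀² = 1/6.9933 − 15/114.0 = 0.142994 − 0.131579 = 0.011415.
Hence σ₀² = 1/0.011415 ≈ 87.6.

σ₀² = 87.6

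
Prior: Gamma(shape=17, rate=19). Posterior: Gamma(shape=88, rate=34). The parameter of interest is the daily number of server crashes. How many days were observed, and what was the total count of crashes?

n = 15 days with total 71 crashes

Gamma–Poisson conjugacy: posterior shape = α + Σxᵢ, posterior rate = β + n.
Matching: Σxᵢ = 88 − 17 = 71 and n = 34 − 19 = 15.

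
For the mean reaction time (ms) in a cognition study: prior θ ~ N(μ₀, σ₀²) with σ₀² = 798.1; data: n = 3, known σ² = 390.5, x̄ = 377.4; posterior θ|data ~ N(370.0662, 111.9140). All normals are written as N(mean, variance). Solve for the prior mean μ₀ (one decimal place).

μ₀ = 325.1

The posterior mean is a precision-weighted average: μ_n = (τ₀μ₀ + τ_data·x̄)/(τ₀+τ_data), with τ₀=1/σ₀² and τ_data=n/σ².
Here τ₀ = 1/798.1 = 0.001253 and τ_data = 3/390.5 = 0.007682, so τ_n = 0.008935.
Rearranging for μ₀: μ₀ = (μ_n·τ_n − τ_data·x̄)/τ₀ = (370.0662·0.008935 − 0.007682·377.4) / 0.001253 = 0.407355/0.001253 ≈ 325.1.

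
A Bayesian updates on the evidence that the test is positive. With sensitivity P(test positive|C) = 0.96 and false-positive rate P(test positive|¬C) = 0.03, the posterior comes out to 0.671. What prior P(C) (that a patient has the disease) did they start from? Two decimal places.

P(C) = 0.06

In odds form, posterior odds = prior odds × likelihood ratio, so prior odds = posterior odds ÷ LR.
Posterior odds = 0.671/(1−0.671) = 2.0395. LR = 0.96/0.03 = 32.0000.
Prior odds = 2.0395/32.0000 = 0.0637, so P(C) = 0.0637/(1+0.0637) ≈ 0.06.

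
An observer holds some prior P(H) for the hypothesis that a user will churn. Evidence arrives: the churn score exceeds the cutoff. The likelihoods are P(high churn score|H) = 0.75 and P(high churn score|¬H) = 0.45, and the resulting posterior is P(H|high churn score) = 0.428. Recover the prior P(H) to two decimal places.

Bayes' rule in odds form gives O(H|E) = O(H)·[P(E|H)/P(E|¬H)], hence O(H) = O(H|E)/LR.
Posterior odds = 0.428/(1−0.428) = 0.7483. LR = 0.75/0.45 = 1.6667.
Prior odds = 0.7483/1.6667 = 0.4490, so P(H) = 0.4490/(1+0.4490) ≈ 0.31.

P(H) = 0.31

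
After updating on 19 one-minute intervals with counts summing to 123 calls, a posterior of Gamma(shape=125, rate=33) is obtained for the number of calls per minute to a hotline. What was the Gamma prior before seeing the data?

Gamma(shape=2, rate=14)

Gamma–Poisson conjugacy: posterior shape = α + Σxᵢ, posterior rate = β + n.
So α = 125 − 123 = 2 and β = 33 − 19 = 14.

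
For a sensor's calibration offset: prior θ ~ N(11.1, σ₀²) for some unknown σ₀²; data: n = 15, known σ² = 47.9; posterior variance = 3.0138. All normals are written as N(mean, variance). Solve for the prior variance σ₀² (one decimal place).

σ₀² = 53.6

For the Normal–Normal model with known σ², precisions add: τ_n = τ₀ + n/σ².
So 1/σ₀² = 1/3.0138 − 15/47.9 = 0.331807 − 0.313152 = 0.018655.
Hence σ₀² = 1/0.018655 ≈ 53.6.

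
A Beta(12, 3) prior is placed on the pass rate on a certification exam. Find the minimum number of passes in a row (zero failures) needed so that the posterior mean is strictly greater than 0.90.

k = 16

After k passes and 0 failures the posterior is Beta(12+k, 3), with mean (12+k)/(12+3+k).
Set (12+k)/(15+k) > 0.90 and solve: k > (0.90·15 − 12)/(1 − 0.90) = 15.000.
The smallest integer exceeding 15.000 is 16.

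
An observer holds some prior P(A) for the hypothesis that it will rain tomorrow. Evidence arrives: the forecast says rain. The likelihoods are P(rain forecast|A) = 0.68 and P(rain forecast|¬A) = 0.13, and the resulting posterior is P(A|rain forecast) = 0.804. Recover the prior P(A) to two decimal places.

In odds form, posterior odds = prior odds × likelihood ratio, so prior odds = posterior odds ÷ LR.
Posterior odds = 0.804/(1−0.804) = 4.1020. LR = 0.68/0.13 = 5.2308.
Prior odds = 4.1020/5.2308 = 0.7842, so P(A) = 0.7842/(1+0.7842) ≈ 0.44.

P(A) = 0.44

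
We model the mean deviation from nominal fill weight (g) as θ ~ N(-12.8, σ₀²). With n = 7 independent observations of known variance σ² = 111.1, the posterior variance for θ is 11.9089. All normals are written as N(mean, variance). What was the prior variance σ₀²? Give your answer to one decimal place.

σ₀² = 47.7

For the Normal–Normal model with known σ², precisions add: τ_n = τ₀ + n/σ².
So 1/σ₀² = 1/11.9089 − 7/111.1 = 0.083971 − 0.063006 = 0.020965.
Hence σ₀² = 1/0.020965 ≈ 47.7.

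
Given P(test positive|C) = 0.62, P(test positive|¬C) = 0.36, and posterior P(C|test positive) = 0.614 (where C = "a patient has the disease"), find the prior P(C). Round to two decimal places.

P(C) = 0.48

In odds form, posterior odds = prior odds × likelihood ratio, so prior odds = posterior odds ÷ LR.
Posterior odds = 0.614/(1−0.614) = 1.5907. LR = 0.62/0.36 = 1.7222.
Prior odds = 1.5907/1.7222 = 0.9236, so P(C) = 0.9236/(1+0.9236) ≈ 0.48.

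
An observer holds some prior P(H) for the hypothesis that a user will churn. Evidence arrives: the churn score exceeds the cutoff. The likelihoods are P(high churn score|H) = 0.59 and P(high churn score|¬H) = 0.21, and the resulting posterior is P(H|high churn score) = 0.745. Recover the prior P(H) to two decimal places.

In odds form, posterior odds = prior odds × likelihood ratio, so prior odds = posterior odds ÷ LR.
Posterior odds = 0.745/(1−0.745) = 2.9216. LR = 0.59/0.21 = 2.8095.
Prior odds = 2.9216/2.8095 = 1.0399, so P(H) = 1.0399/(1+1.0399) ≈ 0.51.

P(H) = 0.51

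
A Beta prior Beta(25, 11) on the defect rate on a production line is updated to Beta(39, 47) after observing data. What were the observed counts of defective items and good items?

A Beta(a, b) prior with s successes and f failures in binomial data gives a Beta(a+s, b+f) posterior.
Match parameters: s=39−25=14, f=47−11=36.

14 defective items and 36 good items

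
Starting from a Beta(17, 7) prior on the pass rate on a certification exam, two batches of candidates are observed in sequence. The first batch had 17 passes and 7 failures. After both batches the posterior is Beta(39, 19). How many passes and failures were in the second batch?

5 passes and 5 failures

Sequential conjugate updates are equivalent to a single update on the pooled data, so total successes = posterior α − prior α and total failures = posterior β − prior β.
Total across both batches: 39−17=22 passes, 19−7=12 failures.
Subtract the first batch: 22−17=5 passes and 12−7=5 failures.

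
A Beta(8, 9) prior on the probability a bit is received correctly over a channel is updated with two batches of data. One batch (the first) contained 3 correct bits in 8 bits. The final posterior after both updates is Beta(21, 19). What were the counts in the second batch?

10 correct bits and 5 errors

Sequential conjugate updates are equivalent to a single update on the pooled data, so total successes = posterior α − prior α and total failures = posterior β − prior β.
Total across both batches: 21−8=13 correct bits, 19−9=10 errors.
Subtract the first batch: 13−3=10 correct bits and 10−5=5 errors.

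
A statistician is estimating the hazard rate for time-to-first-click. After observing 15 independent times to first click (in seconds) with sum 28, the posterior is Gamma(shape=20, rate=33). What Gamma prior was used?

Gamma(shape=5, rate=5)

For an exponential likelihood with a Gamma(α, β) prior on the rate, n observations with total T give posterior Gamma(α+n, β+T).
So α = 20 − 15 = 5 and β = 33 − 28 = 5.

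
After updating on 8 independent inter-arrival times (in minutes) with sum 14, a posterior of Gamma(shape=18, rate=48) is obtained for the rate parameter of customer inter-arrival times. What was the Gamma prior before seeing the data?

For an exponential likelihood with a Gamma(α, β) prior on the rate, n observations with total T give posterior Gamma(α+n, β+T).
So α = 18 − 8 = 10 and β = 48 − 14 = 34.

Gamma(shape=10, rate=34)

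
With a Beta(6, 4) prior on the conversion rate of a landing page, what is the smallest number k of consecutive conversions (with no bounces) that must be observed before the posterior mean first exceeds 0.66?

After k conversions and 0 bounces the posterior is Beta(6+k, 4), with mean (6+k)/(6+4+k).
Set (6+k)/(10+k) > 0.66 and solve: k > (0.66·10 − 6)/(1 − 0.66) = 1.765.
The smallest integer exceeding 1.765 is 2, and checking k=2: (8)/(12) = 0.6667 > 0.66.

k = 2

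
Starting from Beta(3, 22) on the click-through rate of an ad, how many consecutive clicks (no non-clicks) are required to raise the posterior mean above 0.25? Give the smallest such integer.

k = 5

After k clicks and 0 non-clicks the posterior is Beta(3+k, 22), with mean (3+k)/(3+22+k).
Set (3+k)/(25+k) > 0.25 and solve: k > (0.25·25 − 3)/(1 − 0.25) = 4.333.
The smallest integer exceeding 4.333 is 5.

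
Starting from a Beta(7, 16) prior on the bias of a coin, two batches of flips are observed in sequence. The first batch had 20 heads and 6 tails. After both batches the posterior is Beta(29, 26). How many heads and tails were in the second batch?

2 heads and 4 tails

Because Beta–binomial updating is additive in the counts, the combined data contributed (α_post−α_prior, β_post−β_prior) successes and failures.
Total across both batches: 29−7=22 heads, 26−16=10 tails.
Subtract the first batch: 22−20=2 heads and 10−6=4 tails.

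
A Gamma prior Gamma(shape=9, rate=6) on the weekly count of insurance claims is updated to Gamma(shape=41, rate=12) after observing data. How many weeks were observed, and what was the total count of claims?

n = 6 weeks with total 32 claims

Gamma–Poisson conjugacy: posterior shape = α + Σxᵢ, posterior rate = β + n.
Matching: Σxᵢ = 41 − 9 = 32 and n = 12 − 6 = 6.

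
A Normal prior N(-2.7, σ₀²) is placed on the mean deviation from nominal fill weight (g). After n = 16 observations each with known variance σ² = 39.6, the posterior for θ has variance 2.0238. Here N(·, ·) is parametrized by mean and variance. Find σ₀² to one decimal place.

Posterior precision equals prior precision plus data precision: 1/σ_n² = 1/σ₀² + n/σ².
So 1/σ₀² = 1/2.0238 − 16/39.6 = 0.494120 − 0.404040 = 0.090080.
Hence σ₀² = 1/0.090080 ≈ 11.1.

σ₀² = 11.1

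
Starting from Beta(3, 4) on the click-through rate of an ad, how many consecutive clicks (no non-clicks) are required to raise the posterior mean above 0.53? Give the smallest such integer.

After k clicks and 0 non-clicks the posterior is Beta(3+k, 4), with mean (3+k)/(3+4+k).
Set (3+k)/(7+k) > 0.53 and solve: k > (0.53·7 − 3)/(1 − 0.53) = 1.511.
The smallest integer exceeding 1.511 is 2.

k = 2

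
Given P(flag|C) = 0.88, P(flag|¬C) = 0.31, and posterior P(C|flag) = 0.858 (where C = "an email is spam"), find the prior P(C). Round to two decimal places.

P(C) = 0.68

In odds form, posterior odds = prior odds × likelihood ratio, so prior odds = posterior odds ÷ LR.
Posterior odds = 0.858/(1−0.858) = 6.0423. LR = 0.88/0.31 = 2.8387.
Prior odds = 6.0423/2.8387 = 2.1285, so P(C) = 2.1285/(1+2.1285) ≈ 0.68.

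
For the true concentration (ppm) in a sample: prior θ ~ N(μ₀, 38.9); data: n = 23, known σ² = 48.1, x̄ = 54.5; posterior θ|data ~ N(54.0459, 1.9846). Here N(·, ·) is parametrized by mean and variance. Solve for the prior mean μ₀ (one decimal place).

μ₀ = 45.6

With known observation variance, the Normal–Normal posterior has precision τ_n = τ₀ + n/σ² and mean μ_n = (τ₀μ₀ + (n/σ²)x̄)/τ_n.
Here τ₀ = 1/38.9 = 0.025707 and τ_data = 23/48.1 = 0.478170, so τ_n = 0.503877.
Rearranging for μ₀: μ₀ = (μ_n·τ_n − τ_data·x̄)/τ₀ = (54.0459·0.503877 − 0.478170·54.5) / 0.025707 = 1.172221/0.025707 ≈ 45.6.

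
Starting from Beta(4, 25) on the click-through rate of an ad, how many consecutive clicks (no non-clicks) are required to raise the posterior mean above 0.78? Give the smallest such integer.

After k clicks and 0 non-clicks the posterior is Beta(4+k, 25), with mean (4+k)/(4+25+k).
Set (4+k)/(29+k) > 0.78 and solve: k > (0.78·29 − 4)/(1 − 0.78) = 84.636.
The smallest integer exceeding 84.636 is 85, and checking k=85: (89)/(114) = 0.7807 > 0.78.

k = 85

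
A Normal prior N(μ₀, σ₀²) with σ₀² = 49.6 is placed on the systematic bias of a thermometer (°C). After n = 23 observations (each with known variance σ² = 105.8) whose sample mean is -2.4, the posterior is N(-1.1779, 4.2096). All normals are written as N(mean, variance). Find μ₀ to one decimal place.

The posterior mean is a precision-weighted average: μ_n = (τ₀μ₀ + τ_data·x̄)/(τ₀+τ_data), with τ₀=1/σ₀² and τ_data=n/σ².
Here τ₀ = 1/49.6 = 0.020161 and τ_data = 23/105.8 = 0.217391, so τ_n = 0.237552.
Rearranging for μ₀: μ₀ = (μ_n·τ_n − τ_data·x̄)/τ₀ = (-1.1779·0.237552 − 0.217391·-2.4) / 0.020161 = 0.241926/0.020161 ≈ 12.0.

μ₀ = 12.0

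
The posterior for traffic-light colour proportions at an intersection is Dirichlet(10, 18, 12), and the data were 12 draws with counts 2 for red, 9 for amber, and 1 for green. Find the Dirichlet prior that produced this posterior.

Dirichlet(8, 9, 11)

For a Dirichlet(α) prior with multinomial counts c, the posterior is Dirichlet(α + c) componentwise.
Subtract each count from the matching posterior parameter: 10−2=8, 18−9=9, 12−1=11.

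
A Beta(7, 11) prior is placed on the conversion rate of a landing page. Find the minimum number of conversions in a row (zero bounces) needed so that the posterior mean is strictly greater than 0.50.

After k conversions and 0 bounces the posterior is Beta(7+k, 11), with mean (7+k)/(7+11+k).
Set (7+k)/(18+k) > 0.50 and solve: k > (0.50·18 − 7)/(1 − 0.50) = 4.000.
The smallest integer exceeding 4.000 is 5.

k = 5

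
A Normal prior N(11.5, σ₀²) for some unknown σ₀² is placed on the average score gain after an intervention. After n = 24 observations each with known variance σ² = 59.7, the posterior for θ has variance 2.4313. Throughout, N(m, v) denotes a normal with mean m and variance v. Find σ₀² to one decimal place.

Posterior precision equals prior precision plus data precision: 1/σ_n² = 1/σ₀² + n/σ².
So 1/σ₀² = 1/2.4313 − 24/59.7 = 0.411303 − 0.402010 = 0.009293.
Hence σ₀² = 1/0.009293 ≈ 107.6.

σ₀² = 107.6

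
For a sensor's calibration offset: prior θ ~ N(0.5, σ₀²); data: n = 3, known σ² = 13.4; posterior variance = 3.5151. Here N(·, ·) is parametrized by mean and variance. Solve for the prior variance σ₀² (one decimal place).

Posterior precision equals prior precision plus data precision: 1/σ_n² = 1/σ₀² + n/σ².
So 1/σ₀² = 1/3.5151 − 3/13.4 = 0.284487 − 0.223881 = 0.060606.
Hence σ₀² = 1/0.060606 ≈ 16.5.

σ₀² = 16.5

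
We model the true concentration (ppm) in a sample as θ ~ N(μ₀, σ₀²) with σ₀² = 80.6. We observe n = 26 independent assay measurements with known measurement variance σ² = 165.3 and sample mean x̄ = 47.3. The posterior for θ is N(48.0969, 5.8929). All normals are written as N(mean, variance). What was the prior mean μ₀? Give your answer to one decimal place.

μ₀ = 58.2

With known observation variance, the Normal–Normal posterior has precision τ_n = τ₀ + n/σ² and mean μ_n = (τ₀μ₀ + (n/σ²)x̄)/τ_n.
Here τ₀ = 1/80.6 = 0.012407 and τ_data = 26/165.3 = 0.157290, so τ_n = 0.169697.
Rearranging for μ₀: μ₀ = (μ_n·τ_n − τ_data·x̄)/τ₀ = (48.0969·0.169697 − 0.157290·47.3) / 0.012407 = 0.722083/0.012407 ≈ 58.2.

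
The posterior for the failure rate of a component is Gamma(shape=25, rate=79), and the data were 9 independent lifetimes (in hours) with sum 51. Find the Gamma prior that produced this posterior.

Gamma(shape=16, rate=28)

Gamma–exponential conjugacy: posterior shape = α + n, posterior rate = β + Σtᵢ.
So α = 25 − 9 = 16 and β = 79 − 51 = 28.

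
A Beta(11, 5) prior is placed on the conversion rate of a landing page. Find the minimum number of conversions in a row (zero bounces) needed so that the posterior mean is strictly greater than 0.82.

After k conversions and 0 bounces the posterior is Beta(11+k, 5), with mean (11+k)/(11+5+k).
Set (11+k)/(16+k) > 0.82 and solve: k > (0.82·16 − 11)/(1 − 0.82) = 11.778.
The smallest integer exceeding 11.778 is 12, and checking k=12: (23)/(28) = 0.8214 > 0.82.

k = 12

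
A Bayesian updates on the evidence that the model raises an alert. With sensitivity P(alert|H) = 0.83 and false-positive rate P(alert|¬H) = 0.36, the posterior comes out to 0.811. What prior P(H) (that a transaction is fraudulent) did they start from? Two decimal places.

In odds form, posterior odds = prior odds × likelihood ratio, so prior odds = posterior odds ÷ LR.
Posterior odds = 0.811/(1−0.811) = 4.2910. LR = 0.83/0.36 = 2.3056.
Prior odds = 4.2910/2.3056 = 1.8611, so P(H) = 1.8611/(1+1.8611) ≈ 0.65.

P(H) = 0.65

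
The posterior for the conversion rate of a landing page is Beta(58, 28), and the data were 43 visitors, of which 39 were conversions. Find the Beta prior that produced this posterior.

Beta(19, 24)

Beta is conjugate to the binomial likelihood: posterior = Beta(a+s, b+f).
So a = 58 − 39 = 19 and b = 28 − 4 = 24.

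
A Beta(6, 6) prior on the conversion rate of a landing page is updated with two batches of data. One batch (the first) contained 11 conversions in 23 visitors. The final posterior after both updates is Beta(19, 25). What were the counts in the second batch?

2 conversions and 7 bounces

Sequential conjugate updates are equivalent to a single update on the pooled data, so total successes = posterior α − prior α and total failures = posterior β − prior β.
Total across both batches: 19−6=13 conversions, 25−6=19 bounces.
Subtract the first batch: 13−11=2 conversions and 19−12=7 bounces.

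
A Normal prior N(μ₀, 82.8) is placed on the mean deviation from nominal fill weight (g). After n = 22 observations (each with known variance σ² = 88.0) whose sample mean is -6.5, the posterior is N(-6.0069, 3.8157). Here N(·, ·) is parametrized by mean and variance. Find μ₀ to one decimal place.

With known observation variance, the Normal–Normal posterior has precision τ_n = τ₀ + n/σ² and mean μ_n = (τ₀μ₀ + (n/σ²)x̄)/τ_n.
Here τ₀ = 1/82.8 = 0.012077 and τ_data = 22/88.0 = 0.250000, so τ_n = 0.262077.
Rearranging for μ₀: μ₀ = (μ_n·τ_n − τ_data·x̄)/τ₀ = (-6.0069·0.262077 − 0.250000·-6.5) / 0.012077 = 0.050730/0.012077 ≈ 4.2.

μ₀ = 4.2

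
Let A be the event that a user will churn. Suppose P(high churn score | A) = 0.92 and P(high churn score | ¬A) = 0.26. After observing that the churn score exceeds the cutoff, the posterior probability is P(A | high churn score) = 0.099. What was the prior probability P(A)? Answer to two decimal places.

P(A) = 0.03

In odds form, posterior odds = prior odds × likelihood ratio, so prior odds = posterior odds ÷ LR.
Posterior odds = 0.099/(1−0.099) = 0.1099. LR = 0.92/0.26 = 3.5385.
Prior odds = 0.1099/3.5385 = 0.0311, so P(A) = 0.0311/(1+0.0311) ≈ 0.03.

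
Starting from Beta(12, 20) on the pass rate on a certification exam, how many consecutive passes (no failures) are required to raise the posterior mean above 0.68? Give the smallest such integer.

k = 31

After k passes and 0 failures the posterior is Beta(12+k, 20), with mean (12+k)/(12+20+k).
Set (12+k)/(32+k) > 0.68 and solve: k > (0.68·32 − 12)/(1 − 0.68) = 30.500.
The smallest integer exceeding 30.500 is 31, and checking k=31: (43)/(63) = 0.6825 > 0.68.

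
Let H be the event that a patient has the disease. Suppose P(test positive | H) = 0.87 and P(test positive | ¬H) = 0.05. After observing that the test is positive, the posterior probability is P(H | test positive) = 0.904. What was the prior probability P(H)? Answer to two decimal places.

P(H) = 0.35

In odds form, posterior odds = prior odds × likelihood ratio, so prior odds = posterior odds ÷ LR.
Posterior odds = 0.904/(1−0.904) = 9.4167. LR = 0.87/0.05 = 17.4000.
Prior odds = 9.4167/17.4000 = 0.5412, so P(H) = 0.5412/(1+0.5412) ≈ 0.35.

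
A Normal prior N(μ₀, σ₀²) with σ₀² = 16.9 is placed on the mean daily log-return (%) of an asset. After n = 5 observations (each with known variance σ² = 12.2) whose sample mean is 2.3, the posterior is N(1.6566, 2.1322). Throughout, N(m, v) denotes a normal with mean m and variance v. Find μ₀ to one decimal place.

μ₀ = -2.8

The posterior mean is a precision-weighted average: μ_n = (τ₀μ₀ + τ_data·x̄)/(τ₀+τ_data), with τ₀=1/σ₀² and τ_data=n/σ².
Here τ₀ = 1/16.9 = 0.059172 and τ_data = 5/12.2 = 0.409836, so τ_n = 0.469008.
Rearranging for μ₀: μ₀ = (μ_n·τ_n − τ_data·x̄)/τ₀ = (1.6566·0.469008 − 0.409836·2.3) / 0.059172 = -0.165664/0.059172 ≈ -2.8.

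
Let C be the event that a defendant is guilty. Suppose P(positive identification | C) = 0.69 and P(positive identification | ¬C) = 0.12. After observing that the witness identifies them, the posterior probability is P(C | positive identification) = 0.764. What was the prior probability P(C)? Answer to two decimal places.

P(C) = 0.36

Bayes' rule in odds form gives O(C|E) = O(C)·[P(E|C)/P(E|¬C)], hence O(C) = O(C|E)/LR.
Posterior odds = 0.764/(1−0.764) = 3.2373. LR = 0.69/0.12 = 5.7500.
Prior odds = 3.2373/5.7500 = 0.5630, so P(C) = 0.5630/(1+0.5630) ≈ 0.36.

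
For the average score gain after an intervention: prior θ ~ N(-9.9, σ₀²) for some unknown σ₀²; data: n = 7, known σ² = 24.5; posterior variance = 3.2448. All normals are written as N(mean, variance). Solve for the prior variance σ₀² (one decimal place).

For the Normal–Normal model with known σ², precisions add: τ_n = τ₀ + n/σ².
So 1/σ₀² = 1/3.2448 − 7/24.5 = 0.308185 − 0.285714 = 0.022471.
Hence σ₀² = 1/0.022471 ≈ 44.5.

σ₀² = 44.5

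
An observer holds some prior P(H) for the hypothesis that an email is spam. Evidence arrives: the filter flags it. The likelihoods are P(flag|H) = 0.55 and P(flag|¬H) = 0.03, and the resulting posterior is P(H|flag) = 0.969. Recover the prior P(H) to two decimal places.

Bayes' rule in odds form gives O(H|E) = O(H)·[P(E|H)/P(E|¬H)], hence O(H) = O(H|E)/LR.
Posterior odds = 0.969/(1−0.969) = 31.2581. LR = 0.55/0.03 = 18.3333.
Prior odds = 31.2581/18.3333 = 1.7050, so P(H) = 1.7050/(1+1.7050) ≈ 0.63.

P(H) = 0.63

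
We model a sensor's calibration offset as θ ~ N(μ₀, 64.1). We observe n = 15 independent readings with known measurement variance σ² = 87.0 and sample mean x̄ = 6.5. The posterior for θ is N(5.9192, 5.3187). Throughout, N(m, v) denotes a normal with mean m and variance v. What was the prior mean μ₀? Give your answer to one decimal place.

μ₀ = -0.5

The posterior mean is a precision-weighted average: μ_n = (τ₀μ₀ + τ_data·x̄)/(τ₀+τ_data), with τ₀=1/σ₀² and τ_data=n/σ².
Here τ₀ = 1/64.1 = 0.015601 and τ_data = 15/87.0 = 0.172414, so τ_n = 0.188015.
Rearranging for μ₀: μ₀ = (μ_n·τ_n − τ_data·x̄)/τ₀ = (5.9192·0.188015 − 0.172414·6.5) / 0.015601 = -0.007793/0.015601 ≈ -0.5.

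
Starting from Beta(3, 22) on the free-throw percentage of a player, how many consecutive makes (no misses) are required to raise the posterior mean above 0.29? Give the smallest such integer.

k = 6

After k makes and 0 misses the posterior is Beta(3+k, 22), with mean (3+k)/(3+22+k).
Set (3+k)/(25+k) > 0.29 and solve: k > (0.29·25 − 3)/(1 − 0.29) = 5.986.
The smallest integer exceeding 5.986 is 6.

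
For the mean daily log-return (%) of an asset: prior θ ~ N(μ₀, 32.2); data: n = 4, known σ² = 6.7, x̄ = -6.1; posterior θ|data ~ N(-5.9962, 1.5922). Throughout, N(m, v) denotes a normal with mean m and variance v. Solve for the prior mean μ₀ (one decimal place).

μ₀ = -4.0

With known observation variance, the Normal–Normal posterior has precision τ_n = τ₀ + n/σ² and mean μ_n = (τ₀μ₀ + (n/σ²)x̄)/τ_n.
Here τ₀ = 1/32.2 = 0.031056 and τ_data = 4/6.7 = 0.597015, so τ_n = 0.628071.
Rearranging for μ₀: μ₀ = (μ_n·τ_n − τ_data·x̄)/τ₀ = (-5.9962·0.628071 − 0.597015·-6.1) / 0.031056 = -0.124248/0.031056 ≈ -4.0.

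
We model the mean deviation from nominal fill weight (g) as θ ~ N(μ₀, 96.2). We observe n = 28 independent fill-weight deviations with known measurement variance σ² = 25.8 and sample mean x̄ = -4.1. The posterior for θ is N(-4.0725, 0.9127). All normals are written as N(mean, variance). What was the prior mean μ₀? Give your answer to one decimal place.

With known observation variance, the Normal–Normal posterior has precision τ_n = τ₀ + n/σ² and mean μ_n = (τ₀μ₀ + (n/σ²)x̄)/τ_n.
Here τ₀ = 1/96.2 = 0.010395 and τ_data = 28/25.8 = 1.085271, so τ_n = 1.095666.
Rearranging for μ₀: μ₀ = (μ_n·τ_n − τ_data·x̄)/τ₀ = (-4.0725·1.095666 − 1.085271·-4.1) / 0.010395 = -0.012489/0.010395 ≈ -1.2.

μ₀ = -1.2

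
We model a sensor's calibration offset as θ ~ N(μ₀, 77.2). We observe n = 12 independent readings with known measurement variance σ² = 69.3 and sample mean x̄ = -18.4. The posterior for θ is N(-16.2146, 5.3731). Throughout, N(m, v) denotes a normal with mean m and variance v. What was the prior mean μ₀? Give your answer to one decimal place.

μ₀ = 13.0

With known observation variance, the Normal–Normal posterior has precision τ_n = τ₀ + n/σ² and mean μ_n = (τ₀μ₀ + (n/σ²)x̄)/τ_n.
Here τ₀ = 1/77.2 = 0.012953 and τ_data = 12/69.3 = 0.173160, so τ_n = 0.186113.
Rearranging for μ₀: μ₀ = (μ_n·τ_n − τ_data·x̄)/τ₀ = (-16.2146·0.186113 − 0.173160·-18.4) / 0.012953 = 0.168396/0.012953 ≈ 13.0.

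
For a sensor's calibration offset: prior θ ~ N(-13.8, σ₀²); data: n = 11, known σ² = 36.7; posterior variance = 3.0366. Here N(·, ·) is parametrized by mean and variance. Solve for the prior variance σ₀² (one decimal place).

σ₀² = 33.8

For the Normal–Normal model with known σ², precisions add: τ_n = τ₀ + n/σ².
So 1/σ₀² = 1/3.0366 − 11/36.7 = 0.329316 − 0.299728 = 0.029588.
Hence σ₀² = 1/0.029588 ≈ 33.8.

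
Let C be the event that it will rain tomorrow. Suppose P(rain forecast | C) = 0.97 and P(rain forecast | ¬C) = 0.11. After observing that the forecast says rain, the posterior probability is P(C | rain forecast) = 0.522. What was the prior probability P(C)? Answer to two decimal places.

Bayes' rule in odds form gives O(C|E) = O(C)·[P(E|C)/P(E|¬C)], hence O(C) = O(C|E)/LR.
Posterior odds = 0.522/(1−0.522) = 1.0921. LR = 0.97/0.11 = 8.8182.
Prior odds = 1.0921/8.8182 = 0.1238, so P(C) = 0.1238/(1+0.1238) ≈ 0.11.

P(C) = 0.11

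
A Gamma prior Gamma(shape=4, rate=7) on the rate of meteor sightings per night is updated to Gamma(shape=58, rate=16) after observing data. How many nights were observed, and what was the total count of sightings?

Gamma–Poisson conjugacy: posterior shape = α + Σxᵢ, posterior rate = β + n.
Matching: Σxᵢ = 58 − 4 = 54 and n = 16 − 7 = 9.

n = 9 nights with total 54 sightings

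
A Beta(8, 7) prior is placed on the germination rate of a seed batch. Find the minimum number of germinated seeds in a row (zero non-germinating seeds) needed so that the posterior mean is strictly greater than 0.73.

k = 11

After k germinated seeds and 0 non-germinating seeds the posterior is Beta(8+k, 7), with mean (8+k)/(8+7+k).
Set (8+k)/(15+k) > 0.73 and solve: k > (0.73·15 − 8)/(1 − 0.73) = 10.926.
The smallest integer exceeding 10.926 is 11.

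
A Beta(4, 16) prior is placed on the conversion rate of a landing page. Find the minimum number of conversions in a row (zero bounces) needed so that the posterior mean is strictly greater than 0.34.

After k conversions and 0 bounces the posterior is Beta(4+k, 16), with mean (4+k)/(4+16+k).
Set (4+k)/(20+k) > 0.34 and solve: k > (0.34·20 − 4)/(1 − 0.34) = 4.242.
The smallest integer exceeding 4.242 is 5.

k = 5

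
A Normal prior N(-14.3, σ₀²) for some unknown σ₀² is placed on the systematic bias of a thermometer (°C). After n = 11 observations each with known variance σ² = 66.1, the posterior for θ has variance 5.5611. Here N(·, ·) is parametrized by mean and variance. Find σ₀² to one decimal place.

For the Normal–Normal model with known σ², precisions add: τ_n = τ₀ + n/σ².
So 1/σ₀² = 1/5.5611 − 11/66.1 = 0.179821 − 0.166415 = 0.013406.
Hence σ₀² = 1/0.013406 ≈ 74.6.

σ₀² = 74.6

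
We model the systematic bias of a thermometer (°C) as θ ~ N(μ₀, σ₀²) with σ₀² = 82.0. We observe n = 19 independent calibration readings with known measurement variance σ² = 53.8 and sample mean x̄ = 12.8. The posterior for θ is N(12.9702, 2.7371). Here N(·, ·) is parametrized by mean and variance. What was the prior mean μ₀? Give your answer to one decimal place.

μ₀ = 17.9

With known observation variance, the Normal–Normal posterior has precision τ_n = τ₀ + n/σ² and mean μ_n = (τ₀μ₀ + (n/σ²)x̄)/τ_n.
Here τ₀ = 1/82.0 = 0.012195 and τ_data = 19/53.8 = 0.353160, so τ_n = 0.365355.
Rearranging for μ₀: μ₀ = (μ_n·τ_n − τ_data·x̄)/τ₀ = (12.9702·0.365355 − 0.353160·12.8) / 0.012195 = 0.218279/0.012195 ≈ 17.9.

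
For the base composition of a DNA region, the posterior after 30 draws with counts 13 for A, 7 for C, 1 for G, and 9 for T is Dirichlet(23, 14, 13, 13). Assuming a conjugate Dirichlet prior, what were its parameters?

Dirichlet(10, 7, 12, 4)

For a Dirichlet(α) prior with multinomial counts c, the posterior is Dirichlet(α + c) componentwise.
Subtract each count from the matching posterior parameter: 23−13=10, 14−7=7, 13−1=12, 13−9=4.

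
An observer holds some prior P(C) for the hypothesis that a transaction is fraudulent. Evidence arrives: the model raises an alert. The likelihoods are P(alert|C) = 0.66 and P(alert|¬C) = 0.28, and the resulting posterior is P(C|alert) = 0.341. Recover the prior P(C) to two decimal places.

P(C) = 0.18

In odds form, posterior odds = prior odds × likelihood ratio, so prior odds = posterior odds ÷ LR.
Posterior odds = 0.341/(1−0.341) = 0.5175. LR = 0.66/0.28 = 2.3571.
Prior odds = 0.5175/2.3571 = 0.2195, so P(C) = 0.2195/(1+0.2195) ≈ 0.18.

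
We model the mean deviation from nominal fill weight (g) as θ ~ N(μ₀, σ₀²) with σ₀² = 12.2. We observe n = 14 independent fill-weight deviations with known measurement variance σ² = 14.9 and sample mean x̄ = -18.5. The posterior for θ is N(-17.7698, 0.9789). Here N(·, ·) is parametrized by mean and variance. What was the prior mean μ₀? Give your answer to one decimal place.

The posterior mean is a precision-weighted average: μ_n = (τ₀μ₀ + τ_data·x̄)/(τ₀+τ_data), with τ₀=1/σ₀² and τ_data=n/σ².
Here τ₀ = 1/12.2 = 0.081967 and τ_data = 14/14.9 = 0.939597, so τ_n = 1.021564.
Rearranging for μ₀: μ₀ = (μ_n·τ_n − τ_data·x̄)/τ₀ = (-17.7698·1.021564 − 0.939597·-18.5) / 0.081967 = -0.770443/0.081967 ≈ -9.4.

μ₀ = -9.4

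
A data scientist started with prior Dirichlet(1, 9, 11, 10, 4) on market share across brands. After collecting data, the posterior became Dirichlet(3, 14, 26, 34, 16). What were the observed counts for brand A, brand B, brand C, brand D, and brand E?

counts (2, 5, 15, 24, 12)

For a Dirichlet(α) prior with multinomial counts c, the posterior is Dirichlet(α + c) componentwise.
Counts are posterior − prior componentwise: 3−1=2, 14−9=5, 26−11=15, 34−10=24, 16−4=12.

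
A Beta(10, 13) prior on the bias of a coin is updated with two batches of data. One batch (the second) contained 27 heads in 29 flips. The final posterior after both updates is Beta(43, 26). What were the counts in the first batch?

Sequential conjugate updates are equivalent to a single update on the pooled data, so total successes = posterior α − prior α and total failures = posterior β − prior β.
Total across both batches: 43−10=33 heads, 26−13=13 tails.
Subtract the second batch: 33−27=6 heads and 13−2=11 tails.

6 heads and 11 tails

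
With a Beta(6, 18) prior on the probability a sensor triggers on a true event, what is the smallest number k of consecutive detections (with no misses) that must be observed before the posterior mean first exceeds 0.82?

k = 77

After k detections and 0 misses the posterior is Beta(6+k, 18), with mean (6+k)/(6+18+k).
Set (6+k)/(24+k) > 0.82 and solve: k > (0.82·24 − 6)/(1 − 0.82) = 76.000.
The smallest integer exceeding 76.000 is 77, and checking k=77: (83)/(101) = 0.8218 > 0.82.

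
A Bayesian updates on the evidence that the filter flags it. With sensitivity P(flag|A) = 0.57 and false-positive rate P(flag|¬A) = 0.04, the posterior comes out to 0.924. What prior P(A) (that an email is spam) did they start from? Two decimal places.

P(A) = 0.46

In odds form, posterior odds = prior odds × likelihood ratio, so prior odds = posterior odds ÷ LR.
Posterior odds = 0.924/(1−0.924) = 12.1579. LR = 0.57/0.04 = 14.2500.
Prior odds = 12.1579/14.2500 = 0.8532, so P(A) = 0.8532/(1+0.8532) ≈ 0.46.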